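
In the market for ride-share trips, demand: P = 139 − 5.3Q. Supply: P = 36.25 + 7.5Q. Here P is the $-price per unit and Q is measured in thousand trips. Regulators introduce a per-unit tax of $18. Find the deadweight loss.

$12.66 thousand

Competitive equilibrium: 139 − 5.3Q = 36.25 + 7.5Q → Q* = 8.0273, P* = 96.4551.
With the tax, the buyer price exceeds the seller price by 18: (139 − 5.3Q) − (36.25 + 7.5Q) = 18 → Q' = 6.6211.
ΔQ = 8.0273 − 6.6211 = 1.4062; the wedge equals the tax, 18.
The triangle = ½ × 1.4062 × 18 = $12.66 thousand.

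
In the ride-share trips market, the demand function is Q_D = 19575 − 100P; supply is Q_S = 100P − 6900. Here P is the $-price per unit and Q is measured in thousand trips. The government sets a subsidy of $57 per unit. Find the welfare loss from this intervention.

In inverse form: demand P = 195.75 − 0.01Q, supply P = 69 + 0.01Q.
Competitive equilibrium: 195.75 − 0.01Q = 69 + 0.01Q → Q* = 6337.5, P* = 132.375.
The subsidy lowers effective supply by 57: P = 12 + 0.01Q.
New quantity: 195.75 − 0.01Q = 12 + 0.01Q → Q' = 9187.5.
Overproduction ΔQ = 9187.5 − 6337.5 = 2850; wedge = subsidy = 57.
DWL = ½ × 2850 × 57 = $81225 thousand.

$81225 thousand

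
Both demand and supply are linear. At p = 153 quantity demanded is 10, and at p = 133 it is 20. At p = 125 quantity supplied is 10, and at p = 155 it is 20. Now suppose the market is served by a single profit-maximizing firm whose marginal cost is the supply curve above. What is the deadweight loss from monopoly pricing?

Demand slope = (133 − 153)/(20 − 10) = −2, so p = 173 − 2q.
Supply slope = (155 − 125)/(20 − 10) = 3, so p = 95 + 3q.
Competitive equilibrium: 173 − 2q = 95 + 3q → q* = 15.6, p* = 141.8.
Marginal revenue: MR = 173 − 4q. Set MR = MC: 173 − 4q = 95 + 3q → q_m = 11.14286.
Price p_m = 173 − 2·11.14286 = 150.71428; MC(q_m) = 95 + 3·11.14286 = 128.42858.
Competitive q* = 15.6, so Δq = 4.45714; wedge = 150.71428 − 128.42858 = 22.2857.
Welfare loss = ½ × 4.45714 × 22.2857 = 49.67.

49.67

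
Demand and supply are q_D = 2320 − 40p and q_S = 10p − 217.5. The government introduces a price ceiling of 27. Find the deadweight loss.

3525.39

In inverse form: demand p = 58 − 0.025q, supply p = 21.75 + 0.1q.
Competitive equilibrium: 58 − 0.025q = 21.75 + 0.1q → q* = 290, p* = 50.75.
At the ceiling p = 27, quantity supplied = (27 − 21.75)/0.1 = 52.5.
Willingness to pay at q' = 52.5: 58 − 0.025·52.5 = 56.6875.
Δq = 290 − 52.5 = 237.5; wedge = 56.6875 − 27 = 29.6875.
The triangle = ½ × 237.5 × 29.6875 = 3525.39.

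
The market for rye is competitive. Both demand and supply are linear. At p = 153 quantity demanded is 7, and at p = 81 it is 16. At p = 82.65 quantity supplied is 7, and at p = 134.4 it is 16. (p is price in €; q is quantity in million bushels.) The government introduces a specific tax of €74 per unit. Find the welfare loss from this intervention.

Demand slope = (81 − 153)/(16 − 7) = −8, so p = 209 − 8q.
Supply slope = (134.4 − 82.65)/(16 − 7) = 5.75, so p = 42.4 + 5.75q.
Competitive equilibrium: 209 − 8q = 42.4 + 5.75q → q* = 12.1164, p* = 112.0691.
With the tax, the buyer price exceeds the seller price by 74: (209 − 8q) − (42.4 + 5.75q) = 74 → q' = 6.7345.
Δq = 12.1164 − 6.7345 = 5.3819; the wedge equals the tax, 74.
The triangle = ½ × 5.3819 × 74 = €199.13 million.

€199.13 million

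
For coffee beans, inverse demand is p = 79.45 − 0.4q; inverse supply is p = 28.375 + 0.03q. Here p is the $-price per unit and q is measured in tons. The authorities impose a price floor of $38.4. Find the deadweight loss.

Competitive equilibrium: 79.45 − 0.4q = 28.375 + 0.03q → q* = 118.77907, p* = 31.93837.
At the floor p = 38.4, quantity demanded = (79.45 − 38.4)/0.4 = 102.625.
Sellers' marginal cost at q' = 102.625: 28.375 + 0.03·102.625 = 31.45375.
Δq = 118.77907 − 102.625 = 16.15407; wedge = 38.4 − 31.45375 = 6.94625.
The triangle = ½ × 16.15407 × 6.94625 = $56.11.

$56.11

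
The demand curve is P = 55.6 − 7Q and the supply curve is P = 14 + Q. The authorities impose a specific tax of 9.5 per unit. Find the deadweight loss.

Competitive equilibrium: 55.6 − 7Q = 14 + Q → Q* = 5.2, P* = 19.2.
With the tax, the buyer price exceeds the seller price by 9.5: (55.6 − 7Q) − (14 + Q) = 9.5 → Q' = 4.0125.
ΔQ = 5.2 − 4.0125 = 1.1875; the wedge equals the tax, 9.5.
DWL = ½ × 1.1875 × 9.5 = 5.64.

5.64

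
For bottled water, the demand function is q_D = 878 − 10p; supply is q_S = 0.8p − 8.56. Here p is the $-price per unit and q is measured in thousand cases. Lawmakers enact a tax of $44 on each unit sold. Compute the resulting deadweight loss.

In inverse form: demand p = 87.8 − 0.1q, supply p = 10.7 + 1.25q.
Competitive equilibrium: 87.8 − 0.1q = 10.7 + 1.25q → q* = 57.1111, p* = 82.0889.
With the tax, the buyer price exceeds the seller price by 44: (87.8 − 0.1q) − (10.7 + 1.25q) = 44 → q' = 24.5185.
Δq = 57.1111 − 24.5185 = 32.5926; the wedge equals the tax, 44.
The triangle = ½ × 32.5926 × 44 = $717.04 thousand.

$717.04 thousand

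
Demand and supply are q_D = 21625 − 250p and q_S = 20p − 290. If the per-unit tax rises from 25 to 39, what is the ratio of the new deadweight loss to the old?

2.4336

In inverse form: demand p = 86.5 − 0.004q, supply p = 14.5 + 0.05q.
Competitive equilibrium: 86.5 − 0.004q = 14.5 + 0.05q → q* = 1333.3333, p* = 81.1667.
For a per-unit tax t: Δq = t/0.054, so DWL = ½·t·(t/0.054) = t²/0.108.
At t = 25: DWL = 5787.037. At t = 39: DWL = 14083.333.
Ratio = (39/25)² = 2.4336.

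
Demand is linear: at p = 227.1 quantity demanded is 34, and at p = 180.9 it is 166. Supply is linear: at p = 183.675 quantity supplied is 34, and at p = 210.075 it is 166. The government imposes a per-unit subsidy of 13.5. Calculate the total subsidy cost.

1856.25

Demand slope = (180.9 − 227.1)/(166 − 34) = −0.35, so p = 239 − 0.35q.
Supply slope = (210.075 − 183.675)/(166 − 34) = 0.2, so p = 176.875 + 0.2q.
Competitive equilibrium: 239 − 0.35q = 176.875 + 0.2q → q* = 112.9545, p* = 199.4659.
The subsidy lowers effective supply by 13.5: p = 163.375 + 0.2q.
New quantity: 239 − 0.35q = 163.375 + 0.2q → q' = 137.5.
Total subsidy cost = 13.5 × 137.5 = 1856.25.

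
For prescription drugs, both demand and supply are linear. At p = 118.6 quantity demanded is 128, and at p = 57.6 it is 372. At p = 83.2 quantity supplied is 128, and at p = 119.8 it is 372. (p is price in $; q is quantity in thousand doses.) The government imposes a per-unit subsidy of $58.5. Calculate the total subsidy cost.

$21220.875 thousand

Demand slope = (57.6 − 118.6)/(372 − 128) = −0.25, so p = 150.6 − 0.25q.
Supply slope = (119.8 − 83.2)/(372 − 128) = 0.15, so p = 64 + 0.15q.
Competitive equilibrium: 150.6 − 0.25q = 64 + 0.15q → q* = 216.5, p* = 96.475.
The subsidy lowers effective supply by 58.5: p = 5.5 + 0.15q.
New quantity: 150.6 − 0.25q = 5.5 + 0.15q → q' = 362.75.
Total subsidy cost = 58.5 × 362.75 = $21220.875 thousand.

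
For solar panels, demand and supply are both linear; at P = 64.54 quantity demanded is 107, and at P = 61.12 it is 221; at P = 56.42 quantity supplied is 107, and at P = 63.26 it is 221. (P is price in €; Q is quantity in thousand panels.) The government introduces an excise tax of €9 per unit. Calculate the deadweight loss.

€450 thousand

Demand slope = (61.12 − 64.54)/(221 − 107) = −0.03, so P = 67.75 − 0.03Q.
Supply slope = (63.26 − 56.42)/(221 − 107) = 0.06, so P = 50 + 0.06Q.
Competitive equilibrium: 67.75 − 0.03Q = 50 + 0.06Q → Q* = 197.2222, P* = 61.8333.
With the tax, the buyer price exceeds the seller price by 9: (67.75 − 0.03Q) − (50 + 0.06Q) = 9 → Q' = 97.2222.
ΔQ = 197.2222 − 97.2222 = 100; the wedge equals the tax, 9.
Deadweight loss = ½ × 100 × 9 = €450 thousand.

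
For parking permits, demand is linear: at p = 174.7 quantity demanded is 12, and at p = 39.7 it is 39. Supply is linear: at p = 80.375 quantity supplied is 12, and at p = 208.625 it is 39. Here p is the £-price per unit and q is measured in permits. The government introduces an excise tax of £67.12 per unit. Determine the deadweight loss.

Demand slope = (39.7 − 174.7)/(39 − 12) = −5, so p = 234.7 − 5q.
Supply slope = (208.625 − 80.375)/(39 − 12) = 4.75, so p = 23.375 + 4.75q.
Competitive equilibrium: 234.7 − 5q = 23.375 + 4.75q → q* = 21.6744, p* = 126.3282.
With the tax, the buyer price exceeds the seller price by 67.12: (234.7 − 5q) − (23.375 + 4.75q) = 67.12 → q' = 14.7903.
Δq = 21.6744 − 14.7903 = 6.8841; the wedge equals the tax, 67.12.
Deadweight loss = ½ × 6.8841 × 67.12 = £231.03.

£231.03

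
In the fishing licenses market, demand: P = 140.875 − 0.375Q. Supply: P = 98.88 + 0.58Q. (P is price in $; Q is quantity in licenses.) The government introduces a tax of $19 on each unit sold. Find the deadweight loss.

$189.01

Competitive equilibrium: 140.875 − 0.375Q = 98.88 + 0.58Q → Q* = 43.9738, P* = 124.3848.
With the tax, the buyer price exceeds the seller price by 19: (140.875 − 0.375Q) − (98.88 + 0.58Q) = 19 → Q' = 24.0785.
ΔQ = 43.9738 − 24.0785 = 19.8953; the wedge equals the tax, 19.
Welfare loss = ½ × 19.8953 × 19 = $189.01.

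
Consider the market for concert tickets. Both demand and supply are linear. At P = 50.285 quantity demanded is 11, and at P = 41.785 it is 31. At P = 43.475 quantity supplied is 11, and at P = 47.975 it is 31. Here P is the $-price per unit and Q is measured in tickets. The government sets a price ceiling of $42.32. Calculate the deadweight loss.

$79.20

Demand slope = (41.785 − 50.285)/(31 − 11) = −0.425, so P = 54.96 − 0.425Q.
Supply slope = (47.975 − 43.475)/(31 − 11) = 0.225, so P = 41 + 0.225Q.
Competitive equilibrium: 54.96 − 0.425Q = 41 + 0.225Q → Q* = 21.4769, P* = 45.8323.
At the ceiling P = 42.32, quantity supplied = (42.32 − 41)/0.225 = 5.8667.
Willingness to pay at Q' = 5.8667: 54.96 − 0.425·5.8667 = 52.4667.
ΔQ = 21.4769 − 5.8667 = 15.6102; wedge = 52.4667 − 42.32 = 10.1467.
DWL = ½ × 15.6102 × 10.1467 = $79.20.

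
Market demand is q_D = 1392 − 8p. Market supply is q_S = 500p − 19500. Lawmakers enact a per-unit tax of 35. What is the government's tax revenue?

27559.06

In inverse form: demand p = 174 − 0.125q, supply p = 39 + 0.002q.
Competitive equilibrium: 174 − 0.125q = 39 + 0.002q → q* = 1062.9921, p* = 41.126.
With the tax, the buyer price exceeds the seller price by 35: (174 − 0.125q) − (39 + 0.002q) = 35 → q' = 787.4016.
Tax revenue = 35 × 787.4016 = 27559.06.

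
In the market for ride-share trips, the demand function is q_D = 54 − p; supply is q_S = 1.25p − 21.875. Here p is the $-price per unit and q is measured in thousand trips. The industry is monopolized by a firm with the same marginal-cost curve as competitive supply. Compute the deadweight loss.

In inverse form: demand p = 54 − q, supply p = 17.5 + 0.8q.
Competitive equilibrium: 54 − q = 17.5 + 0.8q → q* = 20.2778, p* = 33.7222.
Marginal revenue: MR = 54 − 2q. Set MR = MC: 54 − 2q = 17.5 + 0.8q → q_m = 13.0357.
Price p_m = 54 − 1·13.0357 = 40.9643; MC(q_m) = 17.5 + 0.8·13.0357 = 27.9286.
Competitive q* = 20.2778, so Δq = 7.2421; wedge = 40.9643 − 27.9286 = 13.0357.
The triangle = ½ × 7.2421 × 13.0357 = $47.20 thousand.

$47.20 thousand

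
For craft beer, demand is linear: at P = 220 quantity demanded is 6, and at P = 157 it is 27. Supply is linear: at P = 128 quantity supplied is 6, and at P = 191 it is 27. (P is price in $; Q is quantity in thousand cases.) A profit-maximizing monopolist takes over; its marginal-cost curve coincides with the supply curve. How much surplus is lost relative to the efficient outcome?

$151.70 thousand

Demand slope = (157 − 220)/(27 − 6) = −3, so P = 238 − 3Q.
Supply slope = (191 − 128)/(27 − 6) = 3, so P = 110 + 3Q.
Competitive equilibrium: 238 − 3Q = 110 + 3Q → Q* = 21.3333, P* = 174.
Marginal revenue: MR = 238 − 6Q. Set MR = MC: 238 − 6Q = 110 + 3Q → Q_m = 14.2222.
Price P_m = 238 − 3·14.2222 = 195.3334; MC(Q_m) = 110 + 3·14.2222 = 152.6666.
Competitive Q* = 21.3333, so ΔQ = 7.1111; wedge = 195.3334 − 152.6666 = 42.6668.
The triangle = ½ × 7.1111 × 42.6668 = $151.70 thousand.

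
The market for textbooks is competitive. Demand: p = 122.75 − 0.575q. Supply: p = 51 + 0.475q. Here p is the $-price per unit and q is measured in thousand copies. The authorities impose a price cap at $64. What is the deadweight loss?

$881.02 thousand

Competitive equilibrium: 122.75 − 0.575q = 51 + 0.475q → q* = 68.3333, p* = 83.4583.
At the ceiling p = 64, quantity supplied = (64 − 51)/0.475 = 27.3684.
Willingness to pay at q' = 27.3684: 122.75 − 0.575·27.3684 = 107.0132.
Δq = 68.3333 − 27.3684 = 40.9649; wedge = 107.0132 − 64 = 43.0132.
DWL = ½ × 40.9649 × 43.0132 = $881.02 thousand.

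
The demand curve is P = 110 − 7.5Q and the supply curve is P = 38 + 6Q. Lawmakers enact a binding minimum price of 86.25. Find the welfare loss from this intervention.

31.69

Competitive equilibrium: 110 − 7.5Q = 38 + 6Q → Q* = 5.3333, P* = 70.
At the floor P = 86.25, quantity demanded = (110 − 86.25)/7.5 = 3.1667.
Sellers' marginal cost at Q' = 3.1667: 38 + 6·3.1667 = 57.0002.
ΔQ = 5.3333 − 3.1667 = 2.1666; wedge = 86.25 − 57.0002 = 29.2498.
Deadweight loss = ½ × 2.1666 × 29.2498 = 31.69.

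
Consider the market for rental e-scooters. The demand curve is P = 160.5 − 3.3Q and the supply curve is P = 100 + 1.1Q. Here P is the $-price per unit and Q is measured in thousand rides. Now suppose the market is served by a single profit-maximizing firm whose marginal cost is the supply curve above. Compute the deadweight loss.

Competitive equilibrium: 160.5 − 3.3Q = 100 + 1.1Q → Q* = 13.75, P* = 115.125.
Marginal revenue: MR = 160.5 − 6.6Q. Set MR = MC: 160.5 − 6.6Q = 100 + 1.1Q → Q_m = 7.8571.
Price P_m = 160.5 − 3.3·7.8571 = 134.5716; MC(Q_m) = 100 + 1.1·7.8571 = 108.6428.
Competitive Q* = 13.75, so ΔQ = 5.8929; wedge = 134.5716 − 108.6428 = 25.9288.
Welfare loss = ½ × 5.8929 × 25.9288 = $76.40 thousand.

$76.40 thousand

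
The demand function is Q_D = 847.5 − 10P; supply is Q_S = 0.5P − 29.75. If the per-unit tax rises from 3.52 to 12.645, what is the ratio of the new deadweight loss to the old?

12.905

In inverse form: demand P = 84.75 − 0.1Q, supply P = 59.5 + 2Q.
Competitive equilibrium: 84.75 − 0.1Q = 59.5 + 2Q → Q* = 12.0238, P* = 83.5476.
For a per-unit tax t: ΔQ = t/2.1, so DWL = ½·t·(t/2.1) = t²/4.2.
At t = 3.52: DWL = 2.950. At t = 12.645: DWL = 38.070.
Ratio = (12.645/3.52)² = 12.905.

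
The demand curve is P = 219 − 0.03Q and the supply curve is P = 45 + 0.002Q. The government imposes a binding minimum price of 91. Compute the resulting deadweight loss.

Competitive equilibrium: 219 − 0.03Q = 45 + 0.002Q → Q* = 5437.5, P* = 55.875.
At the floor P = 91, quantity demanded = (219 − 91)/0.03 = 4266.66667.
Sellers' marginal cost at Q' = 4266.66667: 45 + 0.002·4266.66667 = 53.53333.
ΔQ = 5437.5 − 4266.66667 = 1170.83333; wedge = 91 − 53.53333 = 37.46667.
Deadweight loss = ½ × 1170.83333 × 37.46667 = 21933.61.

21933.61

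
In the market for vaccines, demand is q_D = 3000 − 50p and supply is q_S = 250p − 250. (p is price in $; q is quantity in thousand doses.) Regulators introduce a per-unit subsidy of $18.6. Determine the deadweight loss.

In inverse form: demand p = 60 − 0.02q, supply p = 1 + 0.004q.
Competitive equilibrium: 60 − 0.02q = 1 + 0.004q → q* = 2458.3333, p* = 10.8333.
The subsidy lowers effective supply by 18.6: p = 0.004q − 17.6.
New quantity: 60 − 0.02q = 0.004q − 17.6 → q' = 3233.3333.
Overproduction Δq = 3233.3333 − 2458.3333 = 775; wedge = subsidy = 18.6.
DWL = ½ × 775 × 18.6 = $7207.50 thousand.

$7207.50 thousand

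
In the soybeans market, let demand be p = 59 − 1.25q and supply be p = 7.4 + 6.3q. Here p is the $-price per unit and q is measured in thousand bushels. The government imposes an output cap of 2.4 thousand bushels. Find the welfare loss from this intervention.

Competitive equilibrium: 59 − 1.25q = 7.4 + 6.3q → q* = 6.8344, p* = 50.457.
At q = 2.4: demand price = 59 − 1.25·2.4 = 56; supply price = 7.4 + 6.3·2.4 = 22.52.
Δq = 6.8344 − 2.4 = 4.4344; wedge = 56 − 22.52 = 33.48.
Deadweight loss = ½ × 4.4344 × 33.48 = $74.23 thousand.

$74.23 thousand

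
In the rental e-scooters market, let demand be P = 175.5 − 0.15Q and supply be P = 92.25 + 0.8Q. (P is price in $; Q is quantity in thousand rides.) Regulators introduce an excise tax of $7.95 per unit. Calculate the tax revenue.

$630.14 thousand

Competitive equilibrium: 175.5 − 0.15Q = 92.25 + 0.8Q → Q* = 87.6316, P* = 162.3553.
With the tax, the buyer price exceeds the seller price by 7.95: (175.5 − 0.15Q) − (92.25 + 0.8Q) = 7.95 → Q' = 79.2632.
Tax revenue = 7.95 × 79.2632 = $630.14 thousand.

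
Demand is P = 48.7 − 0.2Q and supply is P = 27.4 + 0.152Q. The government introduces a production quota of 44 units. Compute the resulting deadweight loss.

Competitive equilibrium: 48.7 − 0.2Q = 27.4 + 0.152Q → Q* = 60.5114, P* = 36.5977.
At Q = 44: demand price = 48.7 − 0.2·44 = 39.9; supply price = 27.4 + 0.152·44 = 34.088.
ΔQ = 60.5114 − 44 = 16.5114; wedge = 39.9 − 34.088 = 5.812.
Deadweight loss = ½ × 16.5114 × 5.812 = 47.98.

47.98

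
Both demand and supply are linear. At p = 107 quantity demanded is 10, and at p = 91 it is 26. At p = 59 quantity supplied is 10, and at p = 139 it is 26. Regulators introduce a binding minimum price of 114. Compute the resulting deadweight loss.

675

Demand slope = (91 − 107)/(26 − 10) = −1, so p = 117 − q.
Supply slope = (139 − 59)/(26 − 10) = 5, so p = 9 + 5q.
Competitive equilibrium: 117 − q = 9 + 5q → q* = 18, p* = 99.
At the floor p = 114, quantity demanded = (117 − 114)/1 = 3.
Sellers' marginal cost at q' = 3: 9 + 5·3 = 24.
Δq = 18 − 3 = 15; wedge = 114 − 24 = 90.
The triangle = ½ × 15 × 90 = 675.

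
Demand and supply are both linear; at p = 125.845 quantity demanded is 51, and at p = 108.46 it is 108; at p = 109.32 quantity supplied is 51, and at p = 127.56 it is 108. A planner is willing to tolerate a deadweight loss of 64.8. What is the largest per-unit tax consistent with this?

Demand slope = (108.46 − 125.845)/(108 − 51) = −0.305, so p = 141.4 − 0.305q.
Supply slope = (127.56 − 109.32)/(108 − 51) = 0.32, so p = 93 + 0.32q.
Competitive equilibrium: 141.4 − 0.305q = 93 + 0.32q → q* = 77.44, p* = 117.7808.
A tax t gives Δq = t/0.625 and wedge t, so DWL = t²/1.25.
t²/1.25 = 64.8 → t² = 81 → t = 9.

9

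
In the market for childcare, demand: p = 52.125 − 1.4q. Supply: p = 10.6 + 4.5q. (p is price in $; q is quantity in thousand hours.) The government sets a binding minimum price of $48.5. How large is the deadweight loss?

Competitive equilibrium: 52.125 − 1.4q = 10.6 + 4.5q → q* = 7.0381, p* = 42.2716.
At the floor p = 48.5, quantity demanded = (52.125 − 48.5)/1.4 = 2.5893.
Sellers' marginal cost at q' = 2.5893: 10.6 + 4.5·2.5893 = 22.2519.
Δq = 7.0381 − 2.5893 = 4.4488; wedge = 48.5 − 22.2519 = 26.2481.
The triangle = ½ × 4.4488 × 26.2481 = $58.39 thousand.

$58.39 thousand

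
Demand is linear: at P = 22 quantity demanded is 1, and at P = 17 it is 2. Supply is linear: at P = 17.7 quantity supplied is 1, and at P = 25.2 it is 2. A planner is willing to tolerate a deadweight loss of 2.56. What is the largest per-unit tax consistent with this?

Demand slope = (17 − 22)/(2 − 1) = −5, so P = 27 − 5Q.
Supply slope = (25.2 − 17.7)/(2 − 1) = 7.5, so P = 10.2 + 7.5Q.
Competitive equilibrium: 27 − 5Q = 10.2 + 7.5Q → Q* = 1.344, P* = 20.28.
A tax t gives ΔQ = t/12.5 and wedge t, so DWL = t²/25.
t²/25 = 2.56 → t² = 64 → t = 8.

8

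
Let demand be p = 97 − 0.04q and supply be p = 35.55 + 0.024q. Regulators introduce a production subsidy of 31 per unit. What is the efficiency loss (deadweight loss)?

7507.81

Competitive equilibrium: 97 − 0.04q = 35.55 + 0.024q → q* = 960.1563, p* = 58.5938.
The subsidy lowers effective supply by 31: p = 4.55 + 0.024q.
New quantity: 97 − 0.04q = 4.55 + 0.024q → q' = 1444.5313.
Overproduction Δq = 1444.5313 − 960.1563 = 484.375; wedge = subsidy = 31.
The triangle = ½ × 484.375 × 31 = 7507.81.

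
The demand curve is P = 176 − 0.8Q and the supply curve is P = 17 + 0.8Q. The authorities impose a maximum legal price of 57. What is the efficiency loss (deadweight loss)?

1950.31

Competitive equilibrium: 176 − 0.8Q = 17 + 0.8Q → Q* = 99.375, P* = 96.5.
At the ceiling P = 57, quantity supplied = (57 − 17)/0.8 = 50.
Willingness to pay at Q' = 50: 176 − 0.8·50 = 136.
ΔQ = 99.375 − 50 = 49.375; wedge = 136 − 57 = 79.
Welfare loss = ½ × 49.375 × 79 = 1950.31.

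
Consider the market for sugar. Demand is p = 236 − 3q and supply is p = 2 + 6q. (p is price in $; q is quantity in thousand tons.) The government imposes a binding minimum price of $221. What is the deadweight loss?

Competitive equilibrium: 236 − 3q = 2 + 6q → q* = 26, p* = 158.
At the floor p = 221, quantity demanded = (236 − 221)/3 = 5.
Sellers' marginal cost at q' = 5: 2 + 6·5 = 32.
Δq = 26 − 5 = 21; wedge = 221 − 32 = 189.
The triangle = ½ × 21 × 189 = $1984.50 thousand.

$1984.50 thousand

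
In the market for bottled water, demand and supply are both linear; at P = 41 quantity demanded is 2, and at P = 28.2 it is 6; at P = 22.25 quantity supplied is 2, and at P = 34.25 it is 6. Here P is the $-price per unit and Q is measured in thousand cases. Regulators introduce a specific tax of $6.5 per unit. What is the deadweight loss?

$3.41 thousand

Demand slope = (28.2 − 41)/(6 − 2) = −3.2, so P = 47.4 − 3.2Q.
Supply slope = (34.25 − 22.25)/(6 − 2) = 3, so P = 16.25 + 3Q.
Competitive equilibrium: 47.4 − 3.2Q = 16.25 + 3Q → Q* = 5.0242, P* = 31.3226.
With the tax, the buyer price exceeds the seller price by 6.5: (47.4 − 3.2Q) − (16.25 + 3Q) = 6.5 → Q' = 3.9758.
ΔQ = 5.0242 − 3.9758 = 1.0484; the wedge equals the tax, 6.5.
DWL = ½ × 1.0484 × 6.5 = $3.41 thousand.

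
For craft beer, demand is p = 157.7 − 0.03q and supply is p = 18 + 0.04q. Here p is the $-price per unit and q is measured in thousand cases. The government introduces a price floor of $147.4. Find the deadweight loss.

$95562.70 thousand

Competitive equilibrium: 157.7 − 0.03q = 18 + 0.04q → q* = 1995.71429, p* = 97.82857.
At the floor p = 147.4, quantity demanded = (157.7 − 147.4)/0.03 = 343.33333.
Sellers' marginal cost at q' = 343.33333: 18 + 0.04·343.33333 = 31.73333.
Δq = 1995.71429 − 343.33333 = 1652.38096; wedge = 147.4 − 31.73333 = 115.66667.
The triangle = ½ × 1652.38096 × 115.66667 = $95562.70 thousand.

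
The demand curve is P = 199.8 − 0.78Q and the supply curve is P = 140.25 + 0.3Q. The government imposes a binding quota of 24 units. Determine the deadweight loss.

523.60

Competitive equilibrium: 199.8 − 0.78Q = 140.25 + 0.3Q → Q* = 55.1389, P* = 156.7917.
At Q = 24: demand price = 199.8 − 0.78·24 = 181.08; supply price = 140.25 + 0.3·24 = 147.45.
ΔQ = 55.1389 − 24 = 31.1389; wedge = 181.08 − 147.45 = 33.63.
DWL = ½ × 31.1389 × 33.63 = 523.60.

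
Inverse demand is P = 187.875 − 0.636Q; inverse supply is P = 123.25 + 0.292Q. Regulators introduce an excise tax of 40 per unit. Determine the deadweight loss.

862.07

Competitive equilibrium: 187.875 − 0.636Q = 123.25 + 0.292Q → Q* = 69.639, P* = 143.5846.
With the tax, the buyer price exceeds the seller price by 40: (187.875 − 0.636Q) − (123.25 + 0.292Q) = 40 → Q' = 26.5356.
ΔQ = 69.639 − 26.5356 = 43.1034; the wedge equals the tax, 40.
DWL = ½ × 43.1034 × 40 = 862.07.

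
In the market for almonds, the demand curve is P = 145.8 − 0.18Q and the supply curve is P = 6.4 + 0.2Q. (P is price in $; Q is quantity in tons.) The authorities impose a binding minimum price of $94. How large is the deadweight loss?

Competitive equilibrium: 145.8 − 0.18Q = 6.4 + 0.2Q → Q* = 366.8421, P* = 79.7684.
At the floor P = 94, quantity demanded = (145.8 − 94)/0.18 = 287.7778.
Sellers' marginal cost at Q' = 287.7778: 6.4 + 0.2·287.7778 = 63.9556.
ΔQ = 366.8421 − 287.7778 = 79.0643; wedge = 94 − 63.9556 = 30.0444.
Welfare loss = ½ × 79.0643 × 30.0444 = $1187.72.

$1187.72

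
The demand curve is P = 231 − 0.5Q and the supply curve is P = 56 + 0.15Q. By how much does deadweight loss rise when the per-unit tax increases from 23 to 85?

Competitive equilibrium: 231 − 0.5Q = 56 + 0.15Q → Q* = 269.2308, P* = 96.3846.
For a per-unit tax t: ΔQ = t/0.65, so DWL = ½·t·(t/0.65) = t²/1.3.
At t = 23: DWL = 406.923. At t = 85: DWL = 5557.692.
Increase = 5557.692 − 406.923 = 5150.77.

5150.77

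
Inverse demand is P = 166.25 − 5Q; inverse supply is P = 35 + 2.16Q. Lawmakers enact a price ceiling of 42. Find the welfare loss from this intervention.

Competitive equilibrium: 166.25 − 5Q = 35 + 2.16Q → Q* = 18.33101, P* = 74.59497.
At the ceiling P = 42, quantity supplied = (42 − 35)/2.16 = 3.24074.
Willingness to pay at Q' = 3.24074: 166.25 − 5·3.24074 = 150.0463.
ΔQ = 18.33101 − 3.24074 = 15.09027; wedge = 150.0463 − 42 = 108.0463.
Welfare loss = ½ × 15.09027 × 108.0463 = 815.22.

815.22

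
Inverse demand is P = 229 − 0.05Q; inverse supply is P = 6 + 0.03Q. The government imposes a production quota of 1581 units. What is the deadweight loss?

Competitive equilibrium: 229 − 0.05Q = 6 + 0.03Q → Q* = 2787.5, P* = 89.625.
At Q = 1581: demand price = 229 − 0.05·1581 = 149.95; supply price = 6 + 0.03·1581 = 53.43.
ΔQ = 2787.5 − 1581 = 1206.5; wedge = 149.95 − 53.43 = 96.52.
The triangle = ½ × 1206.5 × 96.52 = 58225.69.

58225.69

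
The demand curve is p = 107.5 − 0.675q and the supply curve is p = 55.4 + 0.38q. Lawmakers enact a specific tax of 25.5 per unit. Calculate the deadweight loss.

Competitive equilibrium: 107.5 − 0.675q = 55.4 + 0.38q → q* = 49.3839, p* = 74.1659.
With the tax, the buyer price exceeds the seller price by 25.5: (107.5 − 0.675q) − (55.4 + 0.38q) = 25.5 → q' = 25.2133.
Δq = 49.3839 − 25.2133 = 24.1706; the wedge equals the tax, 25.5.
DWL = ½ × 24.1706 × 25.5 = 308.18.

308.18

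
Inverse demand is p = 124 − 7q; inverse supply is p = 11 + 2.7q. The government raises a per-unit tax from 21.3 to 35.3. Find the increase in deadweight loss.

Competitive equilibrium: 124 − 7q = 11 + 2.7q → q* = 11.6495, p* = 42.4536.
For a per-unit tax t: Δq = t/9.7, so DWL = ½·t·(t/9.7) = t²/19.4.
At t = 21.3: DWL = 23.386. At t = 35.3: DWL = 64.231.
Increase = 64.231 − 23.386 = 40.85.

40.85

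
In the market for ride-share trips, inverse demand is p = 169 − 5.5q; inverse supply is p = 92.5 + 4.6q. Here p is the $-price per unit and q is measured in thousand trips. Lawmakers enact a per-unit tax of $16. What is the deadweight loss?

$12.67 thousand

Competitive equilibrium: 169 − 5.5q = 92.5 + 4.6q → q* = 7.5743, p* = 127.3416.
With the tax, the buyer price exceeds the seller price by 16: (169 − 5.5q) − (92.5 + 4.6q) = 16 → q' = 5.9901.
Δq = 7.5743 − 5.9901 = 1.5842; the wedge equals the tax, 16.
The triangle = ½ × 1.5842 × 16 = $12.67 thousand.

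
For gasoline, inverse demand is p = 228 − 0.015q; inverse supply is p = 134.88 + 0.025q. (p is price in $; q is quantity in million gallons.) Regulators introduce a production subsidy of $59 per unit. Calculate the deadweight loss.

Competitive equilibrium: 228 − 0.015q = 134.88 + 0.025q → q* = 2328, p* = 193.08.
The subsidy lowers effective supply by 59: p = 75.88 + 0.025q.
New quantity: 228 − 0.015q = 75.88 + 0.025q → q' = 3803.
Overproduction Δq = 3803 − 2328 = 1475; wedge = subsidy = 59.
DWL = ½ × 1475 × 59 = $43512.50 million.

$43512.50 million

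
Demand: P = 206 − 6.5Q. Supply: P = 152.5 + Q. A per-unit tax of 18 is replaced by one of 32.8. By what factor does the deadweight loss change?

Competitive equilibrium: 206 − 6.5Q = 152.5 + Q → Q* = 7.1333, P* = 159.6333.
For a per-unit tax t: ΔQ = t/7.5, so DWL = ½·t·(t/7.5) = t²/15.
At t = 18: DWL = 21.6. At t = 32.8: DWL = 71.723.
Ratio = (32.8/18)² = 3.320.

3.320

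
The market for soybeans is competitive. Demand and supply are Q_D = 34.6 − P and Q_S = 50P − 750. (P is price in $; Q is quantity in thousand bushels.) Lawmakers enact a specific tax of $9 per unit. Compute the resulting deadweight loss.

In inverse form: demand P = 34.6 − Q, supply P = 15 + 0.02Q.
Competitive equilibrium: 34.6 − Q = 15 + 0.02Q → Q* = 19.2157, P* = 15.3843.
With the tax, the buyer price exceeds the seller price by 9: (34.6 − Q) − (15 + 0.02Q) = 9 → Q' = 10.3922.
ΔQ = 19.2157 − 10.3922 = 8.8235; the wedge equals the tax, 9.
The triangle = ½ × 8.8235 × 9 = $39.71 thousand.

$39.71 thousand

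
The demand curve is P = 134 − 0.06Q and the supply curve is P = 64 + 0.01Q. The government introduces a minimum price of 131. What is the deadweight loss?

Competitive equilibrium: 134 − 0.06Q = 64 + 0.01Q → Q* = 1000, P* = 74.
At the floor P = 131, quantity demanded = (134 − 131)/0.06 = 50.
Sellers' marginal cost at Q' = 50: 64 + 0.01·50 = 64.5.
ΔQ = 1000 − 50 = 950; wedge = 131 − 64.5 = 66.5.
Welfare loss = ½ × 950 × 66.5 = 31587.50.

31587.50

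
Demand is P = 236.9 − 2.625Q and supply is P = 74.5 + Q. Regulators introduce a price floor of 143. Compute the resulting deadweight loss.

Competitive equilibrium: 236.9 − 2.625Q = 74.5 + Q → Q* = 44.8, P* = 119.3.
At the floor P = 143, quantity demanded = (236.9 − 143)/2.625 = 35.7714.
Sellers' marginal cost at Q' = 35.7714: 74.5 + 1·35.7714 = 110.2714.
ΔQ = 44.8 − 35.7714 = 9.0286; wedge = 143 − 110.2714 = 32.7286.
DWL = ½ × 9.0286 × 32.7286 = 147.75.

147.75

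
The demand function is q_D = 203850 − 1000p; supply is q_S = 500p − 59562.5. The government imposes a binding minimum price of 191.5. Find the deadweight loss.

378817.60

In inverse form: demand p = 203.85 − 0.001q, supply p = 119.125 + 0.002q.
Competitive equilibrium: 203.85 − 0.001q = 119.125 + 0.002q → q* = 28241.6667, p* = 175.6083.
At the floor p = 191.5, quantity demanded = (203.85 − 191.5)/0.001 = 12350.
Sellers' marginal cost at q' = 12350: 119.125 + 0.002·12350 = 143.825.
Δq = 28241.6667 − 12350 = 15891.6667; wedge = 191.5 − 143.825 = 47.675.
DWL = ½ × 15891.6667 × 47.675 = 378817.60.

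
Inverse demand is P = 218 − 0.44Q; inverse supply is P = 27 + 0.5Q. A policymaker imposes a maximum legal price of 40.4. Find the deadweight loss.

Competitive equilibrium: 218 − 0.44Q = 27 + 0.5Q → Q* = 203.1915, P* = 128.5957.
At the ceiling P = 40.4, quantity supplied = (40.4 − 27)/0.5 = 26.8.
Willingness to pay at Q' = 26.8: 218 − 0.44·26.8 = 206.208.
ΔQ = 203.1915 − 26.8 = 176.3915; wedge = 206.208 − 40.4 = 165.808.
DWL = ½ × 176.3915 × 165.808 = 14623.56.

14623.56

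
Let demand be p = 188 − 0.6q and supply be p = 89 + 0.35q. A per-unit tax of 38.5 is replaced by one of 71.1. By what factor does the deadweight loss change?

Competitive equilibrium: 188 − 0.6q = 89 + 0.35q → q* = 104.2105, p* = 125.4737.
For a per-unit tax t: Δq = t/0.95, so DWL = ½·t·(t/0.95) = t²/1.9.
At t = 38.5: DWL = 780.132. At t = 71.1: DWL = 2660.637.
Ratio = (71.1/38.5)² = 3.410.

3.410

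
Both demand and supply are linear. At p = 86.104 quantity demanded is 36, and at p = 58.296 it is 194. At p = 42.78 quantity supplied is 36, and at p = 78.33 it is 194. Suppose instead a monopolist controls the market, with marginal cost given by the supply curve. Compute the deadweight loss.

387.04

Demand slope = (58.296 − 86.104)/(194 − 36) = −0.176, so p = 92.44 − 0.176q.
Supply slope = (78.33 − 42.78)/(194 − 36) = 0.225, so p = 34.68 + 0.225q.
Competitive equilibrium: 92.44 − 0.176q = 34.68 + 0.225q → q* = 144.0399, p* = 67.089.
Marginal revenue: MR = 92.44 − 0.352q. Set MR = MC: 92.44 − 0.352q = 34.68 + 0.225q → q_m = 100.104.
Price p_m = 92.44 − 0.176·100.104 = 74.8217; MC(q_m) = 34.68 + 0.225·100.104 = 57.2034.
Competitive q* = 144.0399, so Δq = 43.9359; wedge = 74.8217 − 57.2034 = 17.6183.
DWL = ½ × 43.9359 × 17.6183 = 387.04.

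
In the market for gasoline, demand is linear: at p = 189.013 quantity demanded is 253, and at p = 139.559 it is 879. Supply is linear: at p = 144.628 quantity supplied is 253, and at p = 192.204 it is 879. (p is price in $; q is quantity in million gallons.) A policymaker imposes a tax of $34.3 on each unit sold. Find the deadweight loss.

$3795.13 million

Demand slope = (139.559 − 189.013)/(879 − 253) = −0.079, so p = 209 − 0.079q.
Supply slope = (192.204 − 144.628)/(879 − 253) = 0.076, so p = 125.4 + 0.076q.
Competitive equilibrium: 209 − 0.079q = 125.4 + 0.076q → q* = 539.3548, p* = 166.391.
With the tax, the buyer price exceeds the seller price by 34.3: (209 − 0.079q) − (125.4 + 0.076q) = 34.3 → q' = 318.0645.
Δq = 539.3548 − 318.0645 = 221.2903; the wedge equals the tax, 34.3.
Deadweight loss = ½ × 221.2903 × 34.3 = $3795.13 million.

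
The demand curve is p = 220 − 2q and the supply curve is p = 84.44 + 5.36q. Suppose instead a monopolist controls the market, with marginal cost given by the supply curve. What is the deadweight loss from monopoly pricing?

57

Competitive equilibrium: 220 − 2q = 84.44 + 5.36q → q* = 18.4185, p* = 183.163.
Marginal revenue: MR = 220 − 4q. Set MR = MC: 220 − 4q = 84.44 + 5.36q → q_m = 14.4829.
Price p_m = 220 − 2·14.4829 = 191.0342; MC(q_m) = 84.44 + 5.36·14.4829 = 162.0683.
Competitive q* = 18.4185, so Δq = 3.9356; wedge = 191.0342 − 162.0683 = 28.9659.
Welfare loss = ½ × 3.9356 × 28.9659 = 57.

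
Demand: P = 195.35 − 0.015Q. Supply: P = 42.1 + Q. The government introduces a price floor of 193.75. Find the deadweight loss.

Competitive equilibrium: 195.35 − 0.015Q = 42.1 + Q → Q* = 150.9852, P* = 193.0852.
At the floor P = 193.75, quantity demanded = (195.35 − 193.75)/0.015 = 106.6667.
Sellers' marginal cost at Q' = 106.6667: 42.1 + 1·106.6667 = 148.7667.
ΔQ = 150.9852 − 106.6667 = 44.3185; wedge = 193.75 − 148.7667 = 44.9833.
The triangle = ½ × 44.3185 × 44.9833 = 996.80.

996.80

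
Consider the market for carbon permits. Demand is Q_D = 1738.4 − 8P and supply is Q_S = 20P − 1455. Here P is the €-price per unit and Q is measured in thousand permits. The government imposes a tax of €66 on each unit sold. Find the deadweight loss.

€12445.71 thousand

In inverse form: demand P = 217.3 − 0.125Q, supply P = 72.75 + 0.05Q.
Competitive equilibrium: 217.3 − 0.125Q = 72.75 + 0.05Q → Q* = 826, P* = 114.05.
With the tax, the buyer price exceeds the seller price by 66: (217.3 − 0.125Q) − (72.75 + 0.05Q) = 66 → Q' = 448.85714.
ΔQ = 826 − 448.85714 = 377.14286; the wedge equals the tax, 66.
Welfare loss = ½ × 377.14286 × 66 = €12445.71 thousand.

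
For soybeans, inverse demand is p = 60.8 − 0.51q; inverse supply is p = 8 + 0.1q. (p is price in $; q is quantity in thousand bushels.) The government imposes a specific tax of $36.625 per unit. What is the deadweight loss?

Competitive equilibrium: 60.8 − 0.51q = 8 + 0.1q → q* = 86.5574, p* = 16.6557.
With the tax, the buyer price exceeds the seller price by 36.625: (60.8 − 0.51q) − (8 + 0.1q) = 36.625 → q' = 26.5164.
Δq = 86.5574 − 26.5164 = 60.041; the wedge equals the tax, 36.625.
Welfare loss = ½ × 60.041 × 36.625 = $1099.50 thousand.

$1099.50 thousand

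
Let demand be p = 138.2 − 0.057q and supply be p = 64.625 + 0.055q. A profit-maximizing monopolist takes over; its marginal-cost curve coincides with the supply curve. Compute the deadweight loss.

2749.09

Competitive equilibrium: 138.2 − 0.057q = 64.625 + 0.055q → q* = 656.91964, p* = 100.75558.
Marginal revenue: MR = 138.2 − 0.114q. Set MR = MC: 138.2 − 0.114q = 64.625 + 0.055q → q_m = 435.35503.
Price p_m = 138.2 − 0.057·435.35503 = 113.38476; MC(q_m) = 64.625 + 0.055·435.35503 = 88.56953.
Competitive q* = 656.91964, so Δq = 221.56461; wedge = 113.38476 − 88.56953 = 24.81523.
The triangle = ½ × 221.56461 × 24.81523 = 2749.09.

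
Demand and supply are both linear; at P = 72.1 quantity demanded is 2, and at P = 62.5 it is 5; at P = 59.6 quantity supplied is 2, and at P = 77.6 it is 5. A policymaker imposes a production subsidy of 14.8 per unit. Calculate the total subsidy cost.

73.52

Demand slope = (62.5 − 72.1)/(5 − 2) = −3.2, so P = 78.5 − 3.2Q.
Supply slope = (77.6 − 59.6)/(5 − 2) = 6, so P = 47.6 + 6Q.
Competitive equilibrium: 78.5 − 3.2Q = 47.6 + 6Q → Q* = 3.3587, P* = 67.7522.
The subsidy lowers effective supply by 14.8: P = 32.8 + 6Q.
New quantity: 78.5 − 3.2Q = 32.8 + 6Q → Q' = 4.9674.
Total subsidy cost = 14.8 × 4.9674 = 73.52.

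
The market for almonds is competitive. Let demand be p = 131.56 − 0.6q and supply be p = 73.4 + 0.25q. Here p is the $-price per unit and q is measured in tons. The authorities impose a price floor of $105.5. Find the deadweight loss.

$265.42

Competitive equilibrium: 131.56 − 0.6q = 73.4 + 0.25q → q* = 68.4235, p* = 90.5059.
At the floor p = 105.5, quantity demanded = (131.56 − 105.5)/0.6 = 43.4333.
Sellers' marginal cost at q' = 43.4333: 73.4 + 0.25·43.4333 = 84.2583.
Δq = 68.4235 − 43.4333 = 24.9902; wedge = 105.5 − 84.2583 = 21.2417.
Welfare loss = ½ × 24.9902 × 21.2417 = $265.42.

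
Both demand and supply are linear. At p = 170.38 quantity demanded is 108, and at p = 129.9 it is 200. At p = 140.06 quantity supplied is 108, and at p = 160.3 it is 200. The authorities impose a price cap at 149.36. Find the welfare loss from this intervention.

4.44

Demand slope = (129.9 − 170.38)/(200 − 108) = −0.44, so p = 217.9 − 0.44q.
Supply slope = (160.3 − 140.06)/(200 − 108) = 0.22, so p = 116.3 + 0.22q.
Competitive equilibrium: 217.9 − 0.44q = 116.3 + 0.22q → q* = 153.9394, p* = 150.1667.
At the ceiling p = 149.36, quantity supplied = (149.36 − 116.3)/0.22 = 150.2727.
Willingness to pay at q' = 150.2727: 217.9 − 0.44·150.2727 = 151.78.
Δq = 153.9394 − 150.2727 = 3.6667; wedge = 151.78 − 149.36 = 2.42.
The triangle = ½ × 3.6667 × 2.42 = 4.44.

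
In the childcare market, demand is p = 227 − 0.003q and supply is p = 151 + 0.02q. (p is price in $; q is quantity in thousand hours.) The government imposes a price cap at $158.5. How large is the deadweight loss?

Competitive equilibrium: 227 − 0.003q = 151 + 0.02q → q* = 3304.3478, p* = 217.087.
At the ceiling p = 158.5, quantity supplied = (158.5 − 151)/0.02 = 375.
Willingness to pay at q' = 375: 227 − 0.003·375 = 225.875.
Δq = 3304.3478 − 375 = 2929.3478; wedge = 225.875 − 158.5 = 67.375.
DWL = ½ × 2929.3478 × 67.375 = $98682.40 thousand.

$98682.40 thousand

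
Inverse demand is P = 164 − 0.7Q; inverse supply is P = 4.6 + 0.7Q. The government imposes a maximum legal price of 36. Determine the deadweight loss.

Competitive equilibrium: 164 − 0.7Q = 4.6 + 0.7Q → Q* = 113.8571, P* = 84.3.
At the ceiling P = 36, quantity supplied = (36 − 4.6)/0.7 = 44.8571.
Willingness to pay at Q' = 44.8571: 164 − 0.7·44.8571 = 132.6.
ΔQ = 113.8571 − 44.8571 = 69; wedge = 132.6 − 36 = 96.6.
Welfare loss = ½ × 69 × 96.6 = 3332.70.

3332.70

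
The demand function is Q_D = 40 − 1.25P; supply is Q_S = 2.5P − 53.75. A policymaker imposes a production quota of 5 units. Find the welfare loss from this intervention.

In inverse form: demand P = 32 − 0.8Q, supply P = 21.5 + 0.4Q.
Competitive equilibrium: 32 − 0.8Q = 21.5 + 0.4Q → Q* = 8.75, P* = 25.
At Q = 5: demand price = 32 − 0.8·5 = 28; supply price = 21.5 + 0.4·5 = 23.5.
ΔQ = 8.75 − 5 = 3.75; wedge = 28 − 23.5 = 4.5.
DWL = ½ × 3.75 × 4.5 = 8.44.

8.44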